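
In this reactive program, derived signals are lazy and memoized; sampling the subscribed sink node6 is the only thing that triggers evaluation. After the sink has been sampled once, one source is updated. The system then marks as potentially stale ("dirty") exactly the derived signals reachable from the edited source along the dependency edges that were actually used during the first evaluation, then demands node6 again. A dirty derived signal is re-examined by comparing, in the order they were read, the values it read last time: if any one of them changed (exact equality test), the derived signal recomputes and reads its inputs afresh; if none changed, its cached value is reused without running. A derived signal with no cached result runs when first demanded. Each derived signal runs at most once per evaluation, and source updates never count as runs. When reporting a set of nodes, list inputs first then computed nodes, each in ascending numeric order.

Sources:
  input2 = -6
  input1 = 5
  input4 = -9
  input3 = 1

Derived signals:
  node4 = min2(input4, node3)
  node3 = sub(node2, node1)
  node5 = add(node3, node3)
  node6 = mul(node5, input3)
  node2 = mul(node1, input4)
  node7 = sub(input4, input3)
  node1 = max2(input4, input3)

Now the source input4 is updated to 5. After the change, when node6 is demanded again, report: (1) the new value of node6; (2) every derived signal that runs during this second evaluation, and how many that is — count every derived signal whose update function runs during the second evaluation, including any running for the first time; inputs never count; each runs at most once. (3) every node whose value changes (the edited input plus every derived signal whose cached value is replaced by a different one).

Demanding node6 again yields 40.
5 derived signals run: node1, node2, node3, node5, node6.
The nodes whose values change: input4, node1, node2, node3, node5, node6.

First demand of the output computes:
  node1 = max2(-9, 1) = 1
  node2 = mul(1, -9) = -9
  node3 = sub(-9, 1) = -10
  node5 = add(-10, -10) = -20
  node6 = mul(-20, 1) = -20

After the edit, cleaning proceeds:
  node1: a read changed (input4 -9->5) — executes, giving 5.
  node2: a read changed (node1 1->5; input4 -9->5) — executes, giving 25.
  node3: a read changed (node2 -9->25; node1 1->5) — executes, giving 20.
  node5: a read changed (node3 -10->20; node3 -10->20) — executes, giving 40.
  node6: a read changed (node5 -20->40) — executes, giving 40.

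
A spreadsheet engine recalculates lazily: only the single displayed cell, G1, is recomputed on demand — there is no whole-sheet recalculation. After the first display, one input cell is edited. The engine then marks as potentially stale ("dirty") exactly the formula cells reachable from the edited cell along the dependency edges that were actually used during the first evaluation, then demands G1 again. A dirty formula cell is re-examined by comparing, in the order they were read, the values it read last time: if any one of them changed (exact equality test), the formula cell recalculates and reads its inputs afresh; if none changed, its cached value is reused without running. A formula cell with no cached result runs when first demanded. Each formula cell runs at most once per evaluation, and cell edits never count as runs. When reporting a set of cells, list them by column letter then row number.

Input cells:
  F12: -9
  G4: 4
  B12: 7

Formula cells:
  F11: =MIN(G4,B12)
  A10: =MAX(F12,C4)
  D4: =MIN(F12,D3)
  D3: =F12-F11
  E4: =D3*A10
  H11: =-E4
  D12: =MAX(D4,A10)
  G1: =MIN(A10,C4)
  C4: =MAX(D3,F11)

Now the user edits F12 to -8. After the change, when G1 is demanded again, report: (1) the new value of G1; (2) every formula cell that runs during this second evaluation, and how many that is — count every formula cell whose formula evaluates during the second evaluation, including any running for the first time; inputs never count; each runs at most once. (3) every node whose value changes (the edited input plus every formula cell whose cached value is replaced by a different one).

New value of G1: 4.
Formula cells that run: A10, C4, D3 — 3 in total.
Values that change: D3, F12.
Key observation: the cutoff stops propagation at G1 — its inputs' values are unchanged, so it reuses its cache.

First evaluation (everything demanded from the output):
  F11 = MIN(4, 7) = 4
  D3 = -9 - 4 = -13
  C4 = MAX(-13, 4) = 4
  A10 = MAX(-9, 4) = 4
  G1 = MIN(4, 4) = 4

Propagation after the edit:
  D3: runs — F12 -9->-8; result -12.
  C4: runs — D3 -13->-12; result 4 (same value as before).
  A10: runs — F12 -9->-8; result 4 (same value as before).
  G1: checked — values it read are unchanged (A10 unchanged, C4 unchanged); reused cached 4 without running.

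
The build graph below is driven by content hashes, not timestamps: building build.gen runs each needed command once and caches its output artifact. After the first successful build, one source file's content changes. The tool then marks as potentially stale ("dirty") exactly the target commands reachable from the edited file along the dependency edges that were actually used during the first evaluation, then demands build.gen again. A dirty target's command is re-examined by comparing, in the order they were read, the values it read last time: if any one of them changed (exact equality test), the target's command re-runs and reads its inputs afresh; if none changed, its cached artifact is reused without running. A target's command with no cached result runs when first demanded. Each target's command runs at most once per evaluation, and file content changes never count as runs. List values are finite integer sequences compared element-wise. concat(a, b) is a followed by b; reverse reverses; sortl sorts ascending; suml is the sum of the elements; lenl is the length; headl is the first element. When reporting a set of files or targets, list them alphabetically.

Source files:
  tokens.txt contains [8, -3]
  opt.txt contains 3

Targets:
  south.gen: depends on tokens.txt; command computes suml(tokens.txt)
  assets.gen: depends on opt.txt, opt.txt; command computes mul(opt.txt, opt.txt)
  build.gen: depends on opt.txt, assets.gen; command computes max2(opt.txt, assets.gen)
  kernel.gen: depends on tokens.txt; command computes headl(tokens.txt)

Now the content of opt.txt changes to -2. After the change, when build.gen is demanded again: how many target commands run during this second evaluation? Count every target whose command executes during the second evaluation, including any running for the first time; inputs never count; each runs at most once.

Run set: assets.gen, build.gen (2 run).

Initial pass — values computed on the first demand:
  assets.gen = mul(3, 3) = 9
  build.gen = max2(3, 9) = 9

Second demand — change propagation:
  assets.gen: re-runs because opt.txt 3->-2; opt.txt 3->-2; new result 4.
  build.gen: re-runs because opt.txt 3->-2; assets.gen 9->4; new result 4.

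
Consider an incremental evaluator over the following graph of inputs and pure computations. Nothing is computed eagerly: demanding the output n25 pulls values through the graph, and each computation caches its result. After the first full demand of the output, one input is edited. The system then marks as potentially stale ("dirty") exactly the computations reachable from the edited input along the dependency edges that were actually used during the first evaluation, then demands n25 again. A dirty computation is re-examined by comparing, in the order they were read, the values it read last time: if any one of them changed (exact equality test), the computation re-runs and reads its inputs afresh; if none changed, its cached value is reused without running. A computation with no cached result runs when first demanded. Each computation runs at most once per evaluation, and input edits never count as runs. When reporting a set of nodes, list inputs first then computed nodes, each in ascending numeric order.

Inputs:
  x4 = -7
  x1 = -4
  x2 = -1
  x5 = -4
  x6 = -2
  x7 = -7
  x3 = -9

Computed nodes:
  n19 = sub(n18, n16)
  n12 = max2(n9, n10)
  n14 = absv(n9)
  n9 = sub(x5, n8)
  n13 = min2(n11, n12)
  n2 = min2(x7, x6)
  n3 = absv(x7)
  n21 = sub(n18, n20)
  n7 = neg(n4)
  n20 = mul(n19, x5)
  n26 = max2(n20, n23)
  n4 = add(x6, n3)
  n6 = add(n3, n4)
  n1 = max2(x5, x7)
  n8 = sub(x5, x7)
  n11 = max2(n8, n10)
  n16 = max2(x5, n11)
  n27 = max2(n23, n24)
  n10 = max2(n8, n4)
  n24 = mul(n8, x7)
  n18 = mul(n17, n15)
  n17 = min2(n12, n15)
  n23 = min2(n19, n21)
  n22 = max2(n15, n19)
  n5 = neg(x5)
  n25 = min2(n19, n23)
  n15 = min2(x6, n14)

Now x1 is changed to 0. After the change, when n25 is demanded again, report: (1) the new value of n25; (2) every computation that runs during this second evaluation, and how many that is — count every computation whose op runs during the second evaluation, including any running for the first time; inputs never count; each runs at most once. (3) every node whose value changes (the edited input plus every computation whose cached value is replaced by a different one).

n25 now evaluates to -1.
Run set: none (0 run).
Changed values: x1.
The important point: nothing the output needs ever reads x1, so the edit is invisible to it.

Initial pass — values computed on the first demand:
  n3 = absv(-7) = 7
  n4 = add(-2, 7) = 5
  n8 = sub(-4, -7) = 3
  n9 = sub(-4, 3) = -7
  n10 = max2(3, 5) = 5
  n11 = max2(3, 5) = 5
  n12 = max2(-7, 5) = 5
  n14 = absv(-7) = 7
  n15 = min2(-2, 7) = -2
  n16 = max2(-4, 5) = 5
  n17 = min2(5, -2) = -2
  n18 = mul(-2, -2) = 4
  n19 = sub(4, 5) = -1
  n20 = mul(-1, -4) = 4
  n21 = sub(4, 4) = 0
  n23 = min2(-1, 0) = -1
  n25 = min2(-1, -1) = -1

Second demand — change propagation:
  no demanded computation ever read x1, so the edit dirties nothing and nothing runs.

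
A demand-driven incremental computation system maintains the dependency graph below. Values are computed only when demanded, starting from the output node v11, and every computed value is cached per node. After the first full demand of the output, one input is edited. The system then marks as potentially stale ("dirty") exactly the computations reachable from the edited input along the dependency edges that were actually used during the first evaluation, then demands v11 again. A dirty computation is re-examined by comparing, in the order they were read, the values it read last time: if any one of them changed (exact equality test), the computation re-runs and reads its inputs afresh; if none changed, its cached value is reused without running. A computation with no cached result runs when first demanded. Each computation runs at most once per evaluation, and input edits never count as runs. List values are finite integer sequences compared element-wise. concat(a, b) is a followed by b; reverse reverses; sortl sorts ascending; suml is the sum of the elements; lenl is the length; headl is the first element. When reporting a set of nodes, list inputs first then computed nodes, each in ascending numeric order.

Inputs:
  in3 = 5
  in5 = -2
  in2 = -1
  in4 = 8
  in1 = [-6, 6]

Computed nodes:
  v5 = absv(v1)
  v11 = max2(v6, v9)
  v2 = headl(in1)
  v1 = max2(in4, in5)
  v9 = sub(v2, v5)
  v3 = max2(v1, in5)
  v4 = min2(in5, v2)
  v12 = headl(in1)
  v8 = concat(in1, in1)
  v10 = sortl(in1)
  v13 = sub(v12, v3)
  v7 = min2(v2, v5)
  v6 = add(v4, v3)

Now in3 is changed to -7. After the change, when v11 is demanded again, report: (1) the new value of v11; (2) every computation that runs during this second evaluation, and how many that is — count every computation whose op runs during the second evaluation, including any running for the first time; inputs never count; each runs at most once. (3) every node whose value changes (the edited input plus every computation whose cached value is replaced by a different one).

New value of v11: 2.
Computations that run: none — 0 in total.
Values that change: in3.
Key observation: in3 is never demanded by the output, so the edit triggers no recomputation at all.

First evaluation (everything demanded from the output):
  v1 = max2(8, -2) = 8
  v2 = headl([-6, 6]) = -6
  v3 = max2(8, -2) = 8
  v4 = min2(-2, -6) = -6
  v5 = absv(8) = 8
  v6 = add(-6, 8) = 2
  v9 = sub(-6, 8) = -14
  v11 = max2(2, -14) = 2

Propagation after the edit:
  in3 feeds no computation that the output demands — nothing is marked dirty and nothing runs.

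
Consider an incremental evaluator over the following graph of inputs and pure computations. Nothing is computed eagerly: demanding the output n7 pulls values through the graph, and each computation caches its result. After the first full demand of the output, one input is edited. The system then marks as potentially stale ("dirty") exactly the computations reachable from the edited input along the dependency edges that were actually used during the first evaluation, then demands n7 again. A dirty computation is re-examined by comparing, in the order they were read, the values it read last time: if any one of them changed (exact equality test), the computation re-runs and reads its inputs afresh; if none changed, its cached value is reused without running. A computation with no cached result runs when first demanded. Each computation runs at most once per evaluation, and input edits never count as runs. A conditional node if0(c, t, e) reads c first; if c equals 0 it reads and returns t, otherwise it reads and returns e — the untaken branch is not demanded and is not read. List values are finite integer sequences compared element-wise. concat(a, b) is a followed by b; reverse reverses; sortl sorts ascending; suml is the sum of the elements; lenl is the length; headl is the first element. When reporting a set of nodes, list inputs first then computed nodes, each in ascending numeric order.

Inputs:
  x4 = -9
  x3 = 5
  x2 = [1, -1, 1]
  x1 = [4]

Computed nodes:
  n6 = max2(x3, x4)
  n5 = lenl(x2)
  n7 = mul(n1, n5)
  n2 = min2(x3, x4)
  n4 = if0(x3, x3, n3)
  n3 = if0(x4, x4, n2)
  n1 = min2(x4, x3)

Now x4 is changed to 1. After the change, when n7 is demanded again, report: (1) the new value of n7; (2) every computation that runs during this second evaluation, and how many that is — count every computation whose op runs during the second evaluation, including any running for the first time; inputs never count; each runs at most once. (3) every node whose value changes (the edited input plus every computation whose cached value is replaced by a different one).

n7 now evaluates to 3.
Run set: n1, n7 (2 run).
Changed values: x4, n1, n7.

Initial pass — values computed on the first demand:
  n1 = min2(-9, 5) = -9
  n5 = lenl([1, -1, 1]) = 3
  n7 = mul(-9, 3) = -27

Second demand — change propagation:
  n1: re-runs because x4 -9->1; new result 1.
  n7: re-runs because n1 -9->1; new result 3.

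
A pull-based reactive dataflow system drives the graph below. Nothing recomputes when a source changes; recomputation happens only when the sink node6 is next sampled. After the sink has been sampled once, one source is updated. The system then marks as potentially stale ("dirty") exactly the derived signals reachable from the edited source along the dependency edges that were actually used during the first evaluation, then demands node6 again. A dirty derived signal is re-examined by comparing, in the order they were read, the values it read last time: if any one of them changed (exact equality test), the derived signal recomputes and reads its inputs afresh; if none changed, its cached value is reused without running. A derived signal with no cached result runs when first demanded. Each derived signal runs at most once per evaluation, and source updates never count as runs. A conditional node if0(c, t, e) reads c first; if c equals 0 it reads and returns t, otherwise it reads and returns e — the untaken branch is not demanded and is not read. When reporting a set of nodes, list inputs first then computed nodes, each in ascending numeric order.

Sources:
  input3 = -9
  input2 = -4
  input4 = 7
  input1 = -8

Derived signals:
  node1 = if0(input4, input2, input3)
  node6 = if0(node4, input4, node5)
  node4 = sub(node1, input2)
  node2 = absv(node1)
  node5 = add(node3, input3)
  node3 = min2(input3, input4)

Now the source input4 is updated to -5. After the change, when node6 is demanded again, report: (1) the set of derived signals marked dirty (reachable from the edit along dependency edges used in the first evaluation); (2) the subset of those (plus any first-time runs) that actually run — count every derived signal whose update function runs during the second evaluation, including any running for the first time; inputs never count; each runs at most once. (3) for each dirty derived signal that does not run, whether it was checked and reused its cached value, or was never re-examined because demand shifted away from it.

Marked dirty: node1, node3, node4, node5, node6.
Derived signals that run: node1, node3 — 2 in total.
Checked but reused from cache: node4, node5, node6.
Key observation: the cutoff stops propagation at node4 — its inputs' values are unchanged, so it reuses its cache.

First evaluation (everything demanded from the output):
  node1 = if0(input4=7 -> else branch input3) = -9
  node3 = min2(-9, 7) = -9
  node4 = sub(-9, -4) = -5
  node5 = add(-9, -9) = -18
  node6 = if0(node4=-5 -> else branch node5) = -18

Propagation after the edit:
  node1: runs — input4 7->-5; result -9 (same value as before).
  node3: runs — input4 7->-5; result -9 (same value as before).
  node4: checked — values it read are unchanged (node1 unchanged, input2 unchanged); reused cached -5 without running.
  node5: checked — values it read are unchanged (node3 unchanged, input3 unchanged); reused cached -18 without running.
  node6: checked — values it read are unchanged (node4 unchanged, node5 unchanged); reused cached -18 without running.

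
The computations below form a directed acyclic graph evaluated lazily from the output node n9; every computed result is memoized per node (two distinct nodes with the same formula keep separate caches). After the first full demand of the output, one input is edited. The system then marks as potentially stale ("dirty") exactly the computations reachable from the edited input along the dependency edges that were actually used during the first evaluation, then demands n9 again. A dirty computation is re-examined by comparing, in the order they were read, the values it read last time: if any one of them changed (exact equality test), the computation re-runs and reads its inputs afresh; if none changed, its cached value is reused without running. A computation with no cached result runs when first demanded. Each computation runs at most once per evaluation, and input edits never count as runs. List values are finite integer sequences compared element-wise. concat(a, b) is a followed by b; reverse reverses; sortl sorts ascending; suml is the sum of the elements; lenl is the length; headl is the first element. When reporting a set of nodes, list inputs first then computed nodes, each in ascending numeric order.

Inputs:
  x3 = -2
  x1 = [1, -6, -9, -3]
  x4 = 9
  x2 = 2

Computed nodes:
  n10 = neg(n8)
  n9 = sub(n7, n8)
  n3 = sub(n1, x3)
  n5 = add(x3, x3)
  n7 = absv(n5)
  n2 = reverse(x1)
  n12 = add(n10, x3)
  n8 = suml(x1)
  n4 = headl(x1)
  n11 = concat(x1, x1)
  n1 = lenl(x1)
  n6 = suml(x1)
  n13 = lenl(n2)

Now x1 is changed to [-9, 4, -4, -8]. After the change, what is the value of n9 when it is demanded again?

First demand of the output computes:
  n5 = add(-2, -2) = -4
  n7 = absv(-4) = 4
  n8 = suml([1, -6, -9, -3]) = -17
  n9 = sub(4, -17) = 21

After the edit, cleaning proceeds:
  n8: a read changed (x1 [1, -6, -9, -3]->[-9, 4, -4, -8]) — executes, giving -17 — identical to its old value.
  n9: dirty, but its reads are unchanged (n7 unchanged, n8 unchanged); cached 21 stands.

Note the absorption at n8: it re-runs yet its value is the same, leaving the output's value untouched.

Demanding n9 again yields 21.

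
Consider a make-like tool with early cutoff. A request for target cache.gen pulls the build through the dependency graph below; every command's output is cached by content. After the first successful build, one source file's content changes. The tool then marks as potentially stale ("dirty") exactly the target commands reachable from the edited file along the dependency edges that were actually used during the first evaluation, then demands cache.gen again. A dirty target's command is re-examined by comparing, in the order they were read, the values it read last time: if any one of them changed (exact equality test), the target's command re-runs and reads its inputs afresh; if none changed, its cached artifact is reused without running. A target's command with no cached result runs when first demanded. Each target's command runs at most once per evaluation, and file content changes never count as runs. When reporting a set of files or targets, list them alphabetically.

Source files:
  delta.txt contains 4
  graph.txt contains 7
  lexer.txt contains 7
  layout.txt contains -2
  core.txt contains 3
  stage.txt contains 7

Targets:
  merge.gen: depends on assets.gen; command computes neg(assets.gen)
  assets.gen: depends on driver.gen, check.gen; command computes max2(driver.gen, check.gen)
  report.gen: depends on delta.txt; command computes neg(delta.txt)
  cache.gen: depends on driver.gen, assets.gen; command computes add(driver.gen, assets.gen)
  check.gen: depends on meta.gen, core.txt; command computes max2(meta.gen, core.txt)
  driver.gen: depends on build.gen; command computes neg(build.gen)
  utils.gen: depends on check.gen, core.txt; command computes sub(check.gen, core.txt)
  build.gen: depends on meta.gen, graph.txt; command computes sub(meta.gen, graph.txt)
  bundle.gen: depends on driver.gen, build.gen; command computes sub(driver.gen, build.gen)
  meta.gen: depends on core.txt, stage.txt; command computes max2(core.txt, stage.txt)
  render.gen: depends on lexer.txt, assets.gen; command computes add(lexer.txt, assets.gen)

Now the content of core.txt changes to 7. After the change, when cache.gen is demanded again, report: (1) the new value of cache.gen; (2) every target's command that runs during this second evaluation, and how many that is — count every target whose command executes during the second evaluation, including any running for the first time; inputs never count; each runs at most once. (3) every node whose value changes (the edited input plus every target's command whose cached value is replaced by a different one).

Demanding cache.gen again yields 7.
2 target commands run: check.gen, meta.gen.
The nodes whose values change: core.txt.
Note where the cutoff bites: build.gen is checked, finds nothing changed, and keeps its cache.

First demand of the output computes:
  meta.gen = max2(3, 7) = 7
  build.gen = sub(7, 7) = 0
  check.gen = max2(7, 3) = 7
  driver.gen = neg(0) = 0
  assets.gen = max2(0, 7) = 7
  cache.gen = add(0, 7) = 7

After the edit, cleaning proceeds:
  meta.gen: a read changed (core.txt 3->7) — executes, giving 7 — identical to its old value.
  build.gen: dirty, but its reads are unchanged (meta.gen unchanged, graph.txt unchanged); cached 0 stands.
  check.gen: a read changed (core.txt 3->7) — executes, giving 7 — identical to its old value.
  driver.gen: dirty, but its reads are unchanged (build.gen unchanged); cached 0 stands.
  assets.gen: dirty, but its reads are unchanged (driver.gen unchanged, check.gen unchanged); cached 7 stands.
  cache.gen: dirty, but its reads are unchanged (driver.gen unchanged, assets.gen unchanged); cached 7 stands.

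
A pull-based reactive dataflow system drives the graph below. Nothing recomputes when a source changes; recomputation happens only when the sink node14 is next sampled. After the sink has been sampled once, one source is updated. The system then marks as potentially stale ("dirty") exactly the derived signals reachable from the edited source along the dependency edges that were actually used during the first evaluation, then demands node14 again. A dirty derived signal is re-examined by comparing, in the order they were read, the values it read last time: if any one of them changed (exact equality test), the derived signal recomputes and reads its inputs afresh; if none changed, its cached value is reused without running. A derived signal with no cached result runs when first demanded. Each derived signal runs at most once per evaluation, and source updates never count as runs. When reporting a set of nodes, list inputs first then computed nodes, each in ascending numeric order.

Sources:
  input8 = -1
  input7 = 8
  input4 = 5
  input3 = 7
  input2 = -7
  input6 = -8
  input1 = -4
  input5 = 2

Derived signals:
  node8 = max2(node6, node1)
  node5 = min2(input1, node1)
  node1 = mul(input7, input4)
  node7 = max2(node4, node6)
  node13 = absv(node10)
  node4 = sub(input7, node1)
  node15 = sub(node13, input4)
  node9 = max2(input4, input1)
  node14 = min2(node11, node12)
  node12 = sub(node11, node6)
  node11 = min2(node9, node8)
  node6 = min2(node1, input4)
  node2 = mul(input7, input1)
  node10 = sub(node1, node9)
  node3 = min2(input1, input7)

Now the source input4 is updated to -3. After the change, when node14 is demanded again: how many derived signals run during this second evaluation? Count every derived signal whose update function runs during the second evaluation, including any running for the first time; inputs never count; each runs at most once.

Derived signals that run: node1, node6, node8, node9, node11, node12, node14 — 7 in total.

First evaluation (everything demanded from the output):
  node1 = mul(8, 5) = 40
  node6 = min2(40, 5) = 5
  node8 = max2(5, 40) = 40
  node9 = max2(5, -4) = 5
  node11 = min2(5, 40) = 5
  node12 = sub(5, 5) = 0
  node14 = min2(5, 0) = 0

Propagation after the edit:
  node1: runs — input4 5->-3; result -24.
  node6: runs — node1 40->-24; input4 5->-3; result -24.
  node8: runs — node6 5->-24; node1 40->-24; result -24.
  node9: runs — input4 5->-3; result -3.
  node11: runs — node9 5->-3; node8 40->-24; result -24.
  node12: runs — node11 5->-24; node6 5->-24; result 0 (same value as before).
  node14: runs — node11 5->-24; result -24.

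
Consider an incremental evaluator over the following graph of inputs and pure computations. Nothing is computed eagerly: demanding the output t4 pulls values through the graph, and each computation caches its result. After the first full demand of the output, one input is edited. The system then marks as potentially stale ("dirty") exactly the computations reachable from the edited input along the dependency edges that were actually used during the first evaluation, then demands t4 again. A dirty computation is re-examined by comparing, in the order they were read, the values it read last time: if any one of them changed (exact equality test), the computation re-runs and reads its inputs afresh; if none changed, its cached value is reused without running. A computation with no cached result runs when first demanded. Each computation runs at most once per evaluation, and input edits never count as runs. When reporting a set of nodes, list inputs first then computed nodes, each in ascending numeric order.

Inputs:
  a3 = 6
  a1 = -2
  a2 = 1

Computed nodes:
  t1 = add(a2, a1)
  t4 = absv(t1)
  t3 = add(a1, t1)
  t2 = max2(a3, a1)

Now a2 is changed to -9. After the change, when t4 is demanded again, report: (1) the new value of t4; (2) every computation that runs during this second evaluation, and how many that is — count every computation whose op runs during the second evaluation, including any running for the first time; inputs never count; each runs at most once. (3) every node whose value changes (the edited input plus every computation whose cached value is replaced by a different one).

Initial pass — values computed on the first demand:
  t1 = add(1, -2) = -1
  t4 = absv(-1) = 1

Second demand — change propagation:
  t1: re-runs because a2 1->-9; new result -11.
  t4: re-runs because t1 -1->-11; new result 11.

t4 now evaluates to 11.
Run set: t1, t4 (2 run).
Changed values: a2, t1, t4.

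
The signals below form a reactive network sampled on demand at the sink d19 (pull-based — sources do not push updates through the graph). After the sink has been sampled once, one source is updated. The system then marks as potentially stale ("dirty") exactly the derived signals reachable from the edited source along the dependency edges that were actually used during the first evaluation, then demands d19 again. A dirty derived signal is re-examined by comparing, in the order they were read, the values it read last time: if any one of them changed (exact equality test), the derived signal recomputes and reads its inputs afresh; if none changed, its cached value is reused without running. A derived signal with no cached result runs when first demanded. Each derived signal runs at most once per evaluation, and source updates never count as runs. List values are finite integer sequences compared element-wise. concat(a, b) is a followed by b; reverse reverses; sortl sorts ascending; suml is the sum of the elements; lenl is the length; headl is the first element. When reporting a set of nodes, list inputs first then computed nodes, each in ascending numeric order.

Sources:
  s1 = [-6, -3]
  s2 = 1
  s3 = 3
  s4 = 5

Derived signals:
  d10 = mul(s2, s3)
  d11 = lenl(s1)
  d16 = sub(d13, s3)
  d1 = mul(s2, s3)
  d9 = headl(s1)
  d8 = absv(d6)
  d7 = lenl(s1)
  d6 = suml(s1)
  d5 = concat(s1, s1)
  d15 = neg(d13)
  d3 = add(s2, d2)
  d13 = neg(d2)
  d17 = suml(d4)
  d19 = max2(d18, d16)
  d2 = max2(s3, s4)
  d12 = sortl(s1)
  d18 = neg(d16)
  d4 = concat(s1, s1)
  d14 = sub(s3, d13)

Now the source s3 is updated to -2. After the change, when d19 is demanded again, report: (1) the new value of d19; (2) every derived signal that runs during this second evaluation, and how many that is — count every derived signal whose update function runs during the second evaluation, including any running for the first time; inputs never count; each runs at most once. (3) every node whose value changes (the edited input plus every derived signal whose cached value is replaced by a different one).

Initial pass — values computed on the first demand:
  d2 = max2(3, 5) = 5
  d13 = neg(5) = -5
  d16 = sub(-5, 3) = -8
  d18 = neg(-8) = 8
  d19 = max2(8, -8) = 8

Second demand — change propagation:
  d2: re-runs because s3 3->-2; new result 5 (unchanged).
  d13: re-examined; everything it read last time is the same (d2 unchanged) — cache -5 kept, no run.
  d16: re-runs because s3 3->-2; new result -3.
  d18: re-runs because d16 -8->-3; new result 3.
  d19: re-runs because d18 8->3; d16 -8->-3; new result 3.

The important point: at d13 every value read last time is unchanged, so the dirty flag clears without a run.

d19 now evaluates to 3.
Run set: d2, d16, d18, d19 (4 run).
Changed values: s3, d16, d18, d19.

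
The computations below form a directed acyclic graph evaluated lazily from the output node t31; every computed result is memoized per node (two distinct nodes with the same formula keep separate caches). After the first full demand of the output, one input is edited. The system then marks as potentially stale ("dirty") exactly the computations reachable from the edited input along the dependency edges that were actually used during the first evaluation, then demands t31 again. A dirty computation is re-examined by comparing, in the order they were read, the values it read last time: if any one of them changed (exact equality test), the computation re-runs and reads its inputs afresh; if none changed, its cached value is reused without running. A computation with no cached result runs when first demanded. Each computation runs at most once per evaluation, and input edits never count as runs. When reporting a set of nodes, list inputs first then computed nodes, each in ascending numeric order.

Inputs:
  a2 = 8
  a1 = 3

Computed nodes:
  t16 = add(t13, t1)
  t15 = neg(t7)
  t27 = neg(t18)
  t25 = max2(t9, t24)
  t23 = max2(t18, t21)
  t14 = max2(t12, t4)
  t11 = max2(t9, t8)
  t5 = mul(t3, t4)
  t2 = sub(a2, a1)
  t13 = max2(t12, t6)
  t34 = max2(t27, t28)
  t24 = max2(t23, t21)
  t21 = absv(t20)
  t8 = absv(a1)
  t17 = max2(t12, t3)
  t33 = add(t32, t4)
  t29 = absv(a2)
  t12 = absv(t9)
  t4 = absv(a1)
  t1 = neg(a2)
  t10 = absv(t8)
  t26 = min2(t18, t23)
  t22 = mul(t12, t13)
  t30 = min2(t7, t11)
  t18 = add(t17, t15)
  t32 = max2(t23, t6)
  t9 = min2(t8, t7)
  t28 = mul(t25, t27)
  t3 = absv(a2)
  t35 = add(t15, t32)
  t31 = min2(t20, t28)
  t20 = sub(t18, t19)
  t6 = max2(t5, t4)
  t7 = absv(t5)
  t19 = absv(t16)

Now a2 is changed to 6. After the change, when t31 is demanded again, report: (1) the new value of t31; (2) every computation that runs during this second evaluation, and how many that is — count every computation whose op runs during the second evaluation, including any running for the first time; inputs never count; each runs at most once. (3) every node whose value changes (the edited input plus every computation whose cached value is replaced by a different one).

First demand of the output computes:
  t1 = neg(8) = -8
  t3 = absv(8) = 8
  t4 = absv(3) = 3
  t5 = mul(8, 3) = 24
  t6 = max2(24, 3) = 24
  t7 = absv(24) = 24
  t8 = absv(3) = 3
  t9 = min2(3, 24) = 3
  t12 = absv(3) = 3
  t13 = max2(3, 24) = 24
  t15 = neg(24) = -24
  t16 = add(24, -8) = 16
  t17 = max2(3, 8) = 8
  t18 = add(8, -24) = -16
  t19 = absv(16) = 16
  t20 = sub(-16, 16) = -32
  t21 = absv(-32) = 32
  t23 = max2(-16, 32) = 32
  t24 = max2(32, 32) = 32
  t25 = max2(3, 32) = 32
  t27 = neg(-16) = 16
  t28 = mul(32, 16) = 512
  t31 = min2(-32, 512) = -32

After the edit, cleaning proceeds:
  t1: a read changed (a2 8->6) — executes, giving -6.
  t3: a read changed (a2 8->6) — executes, giving 6.
  t5: a read changed (t3 8->6) — executes, giving 18.
  t6: a read changed (t5 24->18) — executes, giving 18.
  t7: a read changed (t5 24->18) — executes, giving 18.
  t9: a read changed (t7 24->18) — executes, giving 3 — identical to its old value.
  t12: dirty, but its reads are unchanged (t9 unchanged); cached 3 stands.
  t13: a read changed (t6 24->18) — executes, giving 18.
  t15: a read changed (t7 24->18) — executes, giving -18.
  t16: a read changed (t13 24->18; t1 -8->-6) — executes, giving 12.
  t17: a read changed (t3 8->6) — executes, giving 6.
  t18: a read changed (t17 8->6; t15 -24->-18) — executes, giving -12.
  t19: a read changed (t16 16->12) — executes, giving 12.
  t20: a read changed (t18 -16->-12; t19 16->12) — executes, giving -24.
  t21: a read changed (t20 -32->-24) — executes, giving 24.
  t23: a read changed (t18 -16->-12; t21 32->24) — executes, giving 24.
  t24: a read changed (t23 32->24; t21 32->24) — executes, giving 24.
  t25: a read changed (t24 32->24) — executes, giving 24.
  t27: a read changed (t18 -16->-12) — executes, giving 12.
  t28: a read changed (t25 32->24; t27 16->12) — executes, giving 288.
  t31: a read changed (t20 -32->-24; t28 512->288) — executes, giving -24.

Note where the cutoff bites: t12 is checked, finds nothing changed, and keeps its cache.

Demanding t31 again yields -24.
20 computations run: t1, t3, t5, t6, t7, t9, t13, t15, t16, t17, t18, t19, t20, t21, t23, t24, t25, t27, t28, t31.
The nodes whose values change: a2, t1, t3, t5, t6, t7, t13, t15, t16, t17, t18, t19, t20, t21, t23, t24, t25, t27, t28, t31.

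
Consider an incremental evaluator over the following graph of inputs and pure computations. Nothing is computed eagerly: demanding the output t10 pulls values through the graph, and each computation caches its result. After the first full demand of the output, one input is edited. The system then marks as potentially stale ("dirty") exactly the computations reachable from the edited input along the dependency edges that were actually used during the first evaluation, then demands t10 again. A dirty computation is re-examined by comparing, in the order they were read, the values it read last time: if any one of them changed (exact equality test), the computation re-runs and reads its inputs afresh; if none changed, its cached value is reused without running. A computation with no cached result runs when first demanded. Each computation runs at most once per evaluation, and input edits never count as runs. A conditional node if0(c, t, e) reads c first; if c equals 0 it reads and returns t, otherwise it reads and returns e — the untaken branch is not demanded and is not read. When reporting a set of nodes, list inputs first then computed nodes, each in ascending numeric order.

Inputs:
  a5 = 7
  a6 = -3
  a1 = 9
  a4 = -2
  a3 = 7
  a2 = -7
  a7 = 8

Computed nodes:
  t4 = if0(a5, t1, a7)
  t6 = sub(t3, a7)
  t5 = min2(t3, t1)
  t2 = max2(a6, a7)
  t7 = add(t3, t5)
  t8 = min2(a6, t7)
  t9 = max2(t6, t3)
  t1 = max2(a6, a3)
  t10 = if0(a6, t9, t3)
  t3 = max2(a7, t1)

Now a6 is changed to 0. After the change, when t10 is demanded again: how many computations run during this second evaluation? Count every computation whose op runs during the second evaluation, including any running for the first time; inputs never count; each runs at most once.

Initial pass — values computed on the first demand:
  t1 = max2(-3, 7) = 7
  t3 = max2(8, 7) = 8
  t10 = if0(a6=-3 -> else branch t3) = 8

Second demand — change propagation:
  t1: re-runs because a6 -3->0; new result 7 (unchanged).
  t3: re-examined; everything it read last time is the same (a7 unchanged, t1 unchanged) — cache 8 kept, no run.
  t6: newly demanded (no cache) — executes and yields 0.
  t9: newly demanded (no cache) — executes and yields 8.
  t10: re-runs because a6 -3->0; new result 8 (unchanged).

The important point: the flipped condition pulls in fresh nodes; t6, t9 run for the first time.

Run set: t1, t6, t9, t10 (4 run).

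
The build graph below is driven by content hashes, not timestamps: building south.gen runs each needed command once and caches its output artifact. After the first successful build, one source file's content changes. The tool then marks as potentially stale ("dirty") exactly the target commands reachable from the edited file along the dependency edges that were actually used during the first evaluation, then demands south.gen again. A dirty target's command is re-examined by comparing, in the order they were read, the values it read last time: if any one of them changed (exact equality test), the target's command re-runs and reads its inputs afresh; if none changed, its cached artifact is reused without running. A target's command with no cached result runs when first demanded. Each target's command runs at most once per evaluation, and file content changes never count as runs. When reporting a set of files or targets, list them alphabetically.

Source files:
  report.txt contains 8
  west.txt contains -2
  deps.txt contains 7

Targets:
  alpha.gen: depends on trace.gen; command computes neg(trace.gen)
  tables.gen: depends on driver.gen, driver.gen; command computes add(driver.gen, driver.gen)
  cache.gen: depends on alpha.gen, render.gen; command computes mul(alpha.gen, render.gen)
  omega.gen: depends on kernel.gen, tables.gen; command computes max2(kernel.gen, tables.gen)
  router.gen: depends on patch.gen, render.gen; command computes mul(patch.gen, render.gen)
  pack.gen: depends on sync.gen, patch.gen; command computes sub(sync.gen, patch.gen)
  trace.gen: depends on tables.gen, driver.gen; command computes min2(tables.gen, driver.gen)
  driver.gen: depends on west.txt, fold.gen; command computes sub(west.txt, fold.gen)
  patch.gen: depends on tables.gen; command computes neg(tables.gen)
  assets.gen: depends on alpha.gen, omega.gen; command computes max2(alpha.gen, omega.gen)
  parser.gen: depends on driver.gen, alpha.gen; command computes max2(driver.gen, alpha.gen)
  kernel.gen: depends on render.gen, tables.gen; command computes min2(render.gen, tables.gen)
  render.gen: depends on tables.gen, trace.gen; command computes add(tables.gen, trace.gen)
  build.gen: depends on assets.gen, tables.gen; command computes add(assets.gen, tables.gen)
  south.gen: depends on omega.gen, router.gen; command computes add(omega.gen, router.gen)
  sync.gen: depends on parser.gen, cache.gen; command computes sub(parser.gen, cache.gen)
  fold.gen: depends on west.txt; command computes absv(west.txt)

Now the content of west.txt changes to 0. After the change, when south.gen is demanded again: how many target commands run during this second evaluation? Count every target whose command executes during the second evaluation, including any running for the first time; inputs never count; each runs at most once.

Initial pass — values computed on the first demand:
  fold.gen = absv(-2) = 2
  driver.gen = sub(-2, 2) = -4
  tables.gen = add(-4, -4) = -8
  patch.gen = neg(-8) = 8
  trace.gen = min2(-8, -4) = -8
  render.gen = add(-8, -8) = -16
  kernel.gen = min2(-16, -8) = -16
  omega.gen = max2(-16, -8) = -8
  router.gen = mul(8, -16) = -128
  south.gen = add(-8, -128) = -136

Second demand — change propagation:
  fold.gen: re-runs because west.txt -2->0; new result 0.
  driver.gen: re-runs because west.txt -2->0; fold.gen 2->0; new result 0.
  tables.gen: re-runs because driver.gen -4->0; driver.gen -4->0; new result 0.
  patch.gen: re-runs because tables.gen -8->0; new result 0.
  trace.gen: re-runs because tables.gen -8->0; driver.gen -4->0; new result 0.
  render.gen: re-runs because tables.gen -8->0; trace.gen -8->0; new result 0.
  kernel.gen: re-runs because render.gen -16->0; tables.gen -8->0; new result 0.
  omega.gen: re-runs because kernel.gen -16->0; tables.gen -8->0; new result 0.
  router.gen: re-runs because patch.gen 8->0; render.gen -16->0; new result 0.
  south.gen: re-runs because omega.gen -8->0; router.gen -128->0; new result 0.

Run set: driver.gen, fold.gen, kernel.gen, omega.gen, patch.gen, render.gen, router.gen, south.gen, tables.gen, trace.gen (10 run).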